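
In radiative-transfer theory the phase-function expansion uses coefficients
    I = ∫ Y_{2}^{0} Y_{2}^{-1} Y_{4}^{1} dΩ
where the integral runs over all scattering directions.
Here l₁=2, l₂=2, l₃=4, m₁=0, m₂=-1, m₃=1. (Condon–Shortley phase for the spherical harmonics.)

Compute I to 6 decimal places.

m-sum 0 ✓  L=8 even ✓  0≤4≤4 ✓
Π(2lᵢ+1) = 5×5×9 = 225
triangle coeff Δ(2,2,4) = 1/630
Σ_t [0,0]: t=0:+1/16 = 1/16
(3j)²=2/35 [(2 2 4; 0 0 0)], sign=+1
Σ_t [0,0]: t=0:+1/24 = 1/24
(3j)²=1/21 [(2 2 4; 0 -1 1)], sign=-1
⇒ 4πI² = 30/49
I = (-1)√(30/49/(4π)) = -0.22072812

-0.220728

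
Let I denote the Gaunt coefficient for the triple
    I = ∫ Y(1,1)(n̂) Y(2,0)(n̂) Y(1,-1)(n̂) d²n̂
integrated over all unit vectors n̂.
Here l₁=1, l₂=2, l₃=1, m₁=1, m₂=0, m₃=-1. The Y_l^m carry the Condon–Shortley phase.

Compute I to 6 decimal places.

0.126157

m-sum 0 ✓  L=4 even ✓  1≤1≤3 ✓
Π(2lᵢ+1) = 3×5×3 = 45
triangle coeff Δ(1,2,1) = 1/30
Σ_t [1,1]: t=1:−1/1 = -1/1
(3j)²=2/15 [(1 2 1; 0 0 0)], sign=+1
Σ_t [0,0]: t=0:+1/4 = 1/4
(3j)²=1/30 [(1 2 1; 1 0 -1)], sign=+1
⇒ 4πI² = 1/5
I = (+1)√(1/5/(4π)) = 0.12615663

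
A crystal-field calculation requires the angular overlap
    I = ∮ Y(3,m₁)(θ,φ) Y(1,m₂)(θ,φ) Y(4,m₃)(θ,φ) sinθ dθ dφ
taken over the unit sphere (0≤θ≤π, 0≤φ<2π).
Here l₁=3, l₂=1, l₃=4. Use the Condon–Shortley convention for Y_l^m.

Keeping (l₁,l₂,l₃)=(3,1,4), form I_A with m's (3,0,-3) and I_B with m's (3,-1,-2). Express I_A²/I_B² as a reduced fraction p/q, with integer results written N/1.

Shared (l₁,l₂,l₃)=(3,1,4): N and (l;000)² cancel in I_A²/I_B².
A: Δ = 0!·6!·2!/9! = 1/252; Racah Σ t=0..0: t=0:+1/720 = 1/720; ⇒ 3j(3 1 4; 3 0 -3)² = 1/36, sgn -1
B: Δ = 0!·6!·2!/9! = 1/252; Racah Σ t=0..0: t=0:+1/1440 = 1/1440; ⇒ 3j(3 1 4; 3 -1 -2)² = 1/252, sgn +1
I_A²/I_B² = (1/36)/(1/252) = 7/1

7/1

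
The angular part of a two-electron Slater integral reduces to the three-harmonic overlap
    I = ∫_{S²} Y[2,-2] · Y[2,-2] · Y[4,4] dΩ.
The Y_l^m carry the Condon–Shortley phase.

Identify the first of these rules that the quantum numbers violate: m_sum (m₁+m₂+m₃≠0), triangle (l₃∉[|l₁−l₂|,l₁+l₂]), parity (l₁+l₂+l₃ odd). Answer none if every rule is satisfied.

none

Σmᵢ = 0  ✓
l₃∈[|l₁−l₂|,l₁+l₂]=[0,4], have l₃=4  ✓
Σlᵢ = 8 ⇒ even  ✓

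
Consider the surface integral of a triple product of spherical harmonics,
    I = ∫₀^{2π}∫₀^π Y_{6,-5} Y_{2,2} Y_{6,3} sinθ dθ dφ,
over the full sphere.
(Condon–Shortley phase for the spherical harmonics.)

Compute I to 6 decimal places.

0.120286

Checks pass: Σm=0; 14 even; l₃=6∈[4,8].
(2·6+1)(2·2+1)(2·6+1) = 845
Δ: 2! 10! 2! / 15! → 1/90090
sum: t=0:+1/69120 t=1:−1/14400 t=2:+1/69120 = -7/172800
3j²(6 2 6; 0 0 0) = Δ·Π!·Σ² = 14/715  (sign -1)
sum: t=2:+1/1451520 = 1/1451520
3j²(6 2 6; -5 2 3) = Δ·Π!·Σ² = 1/91  (sign -1)
combine: 4πI² = 845·14/715·1/91 = 2/11
take √, sign +1: I = 0.12028562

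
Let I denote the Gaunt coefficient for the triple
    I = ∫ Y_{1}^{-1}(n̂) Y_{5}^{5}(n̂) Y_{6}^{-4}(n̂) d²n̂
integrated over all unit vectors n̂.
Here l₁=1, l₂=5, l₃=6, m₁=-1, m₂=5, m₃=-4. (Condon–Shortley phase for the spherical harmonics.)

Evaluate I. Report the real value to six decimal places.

Rules hold: Σm=0, L=12 even, 4≤6≤6.
N = 3·11·13 = 429
Δ = 0!·2!·10!/13! = 1/858
Racah Σ t=0..0: t=0:+1/14400 = 1/14400
⇒ 3j(1 5 6; 0 0 0)² = 6/143, sgn +1
Racah Σ t=0..0: t=0:+1/7257600 = 1/7257600
⇒ 3j(1 5 6; -1 5 -4)² = 1/858, sgn +1
4πI² = N·(3j₀)²·(3jₘ)² = 3/143
I = +1·√(0.020979/4π) = 0.04085899

0.040859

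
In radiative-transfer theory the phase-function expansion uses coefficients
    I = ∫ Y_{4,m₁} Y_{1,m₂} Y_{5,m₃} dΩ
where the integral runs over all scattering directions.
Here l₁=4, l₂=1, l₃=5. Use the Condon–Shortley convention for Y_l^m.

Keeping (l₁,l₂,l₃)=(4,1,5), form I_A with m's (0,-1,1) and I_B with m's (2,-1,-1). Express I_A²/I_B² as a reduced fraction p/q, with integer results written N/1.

Shared (l₁,l₂,l₃)=(4,1,5): N and (l;000)² cancel in I_A²/I_B².
A: Δ = 0!·8!·2!/11! = 1/495; Racah Σ t=0..0: t=0:+1/1152 = 1/1152; ⇒ 3j(4 1 5; 0 -1 1)² = 1/33, sgn +1
B: Δ = 0!·8!·2!/11! = 1/495; Racah Σ t=0..0: t=0:+1/2880 = 1/2880; ⇒ 3j(4 1 5; 2 -1 -1)² = 2/165, sgn +1
I_A²/I_B² = (1/33)/(2/165) = 5/2

5/2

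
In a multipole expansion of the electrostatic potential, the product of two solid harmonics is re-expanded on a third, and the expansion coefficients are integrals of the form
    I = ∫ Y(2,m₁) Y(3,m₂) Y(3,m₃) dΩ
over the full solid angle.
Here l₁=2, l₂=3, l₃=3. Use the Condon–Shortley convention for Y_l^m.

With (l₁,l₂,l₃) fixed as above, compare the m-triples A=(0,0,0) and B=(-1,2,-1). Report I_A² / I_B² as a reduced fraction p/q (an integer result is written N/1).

16/15

l's match ⇒ only the (l;m) 3-j factors differ between A and B.
A: triangle coeff Δ(2,3,3) = 1/3780; Σ_t [0,2]: t=0:+1/24 t=1:−1/4 t=2:+1/24 = -1/6; (3j)²=4/105 [(2 3 3; 0 0 0)], sign=+1
B: triangle coeff Δ(2,3,3) = 1/3780; Σ_t [1,2]: t=1:−1/48 t=2:+1/12 = 1/16; (3j)²=1/28 [(2 3 3; -1 2 -1)], sign=+1
I_A²/I_B² = (4/105)/(1/28) = 16/15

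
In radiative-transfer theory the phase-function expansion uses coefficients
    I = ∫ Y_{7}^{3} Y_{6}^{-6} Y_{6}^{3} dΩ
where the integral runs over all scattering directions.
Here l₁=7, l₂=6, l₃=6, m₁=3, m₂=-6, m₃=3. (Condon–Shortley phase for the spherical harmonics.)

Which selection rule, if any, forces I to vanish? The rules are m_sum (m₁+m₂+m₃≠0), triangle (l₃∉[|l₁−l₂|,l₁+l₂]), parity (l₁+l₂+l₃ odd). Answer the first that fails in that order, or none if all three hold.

parity

Σmᵢ = 0  ✓
l₃∈[|l₁−l₂|,l₁+l₂]=[1,13], have l₃=6  ✓
Σlᵢ = 19 ⇒ odd  ✗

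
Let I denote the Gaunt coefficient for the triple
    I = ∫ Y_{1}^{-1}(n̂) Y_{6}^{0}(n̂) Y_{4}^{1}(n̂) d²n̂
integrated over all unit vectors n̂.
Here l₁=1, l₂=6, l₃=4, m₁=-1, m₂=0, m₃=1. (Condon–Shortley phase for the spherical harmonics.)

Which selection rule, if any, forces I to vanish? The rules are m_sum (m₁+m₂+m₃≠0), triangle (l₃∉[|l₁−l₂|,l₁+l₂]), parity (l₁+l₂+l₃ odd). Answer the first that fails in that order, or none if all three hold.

triangle

Σmᵢ = 0  ✓
l₃∈[|l₁−l₂|,l₁+l₂]=[5,7], have l₃=4  ✗
Σlᵢ = 11 ⇒ odd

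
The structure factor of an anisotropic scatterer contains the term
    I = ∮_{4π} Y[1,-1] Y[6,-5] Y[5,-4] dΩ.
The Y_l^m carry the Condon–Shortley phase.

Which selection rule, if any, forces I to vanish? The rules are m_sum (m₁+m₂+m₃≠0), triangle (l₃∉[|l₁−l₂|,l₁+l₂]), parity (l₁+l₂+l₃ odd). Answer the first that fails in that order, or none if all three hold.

Σmᵢ = -10  ✗
l₃∈[|l₁−l₂|,l₁+l₂]=[5,7], have l₃=5
Σlᵢ = 12 ⇒ even

m_sum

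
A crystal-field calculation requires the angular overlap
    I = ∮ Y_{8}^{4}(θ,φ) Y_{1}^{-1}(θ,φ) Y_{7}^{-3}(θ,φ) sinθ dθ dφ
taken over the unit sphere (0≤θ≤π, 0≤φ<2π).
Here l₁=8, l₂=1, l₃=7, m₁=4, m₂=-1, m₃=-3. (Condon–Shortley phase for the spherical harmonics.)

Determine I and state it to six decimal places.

m-sum 0 ✓  L=16 even ✓  7≤7≤9 ✓
Π(2lᵢ+1) = 17×3×15 = 765
triangle coeff Δ(8,1,7) = 1/2040
Σ_t [1,1]: t=1:−1/25401600 = -1/25401600
(3j)²=8/255 [(8 1 7; 0 0 0)], sign=+1
Σ_t [0,0]: t=0:+1/174182400 = 1/174182400
(3j)²=11/340 [(8 1 7; 4 -1 -3)], sign=+1
⇒ 4πI² = 66/85
I = (+1)√(66/85/(4π)) = 0.24857507

0.248575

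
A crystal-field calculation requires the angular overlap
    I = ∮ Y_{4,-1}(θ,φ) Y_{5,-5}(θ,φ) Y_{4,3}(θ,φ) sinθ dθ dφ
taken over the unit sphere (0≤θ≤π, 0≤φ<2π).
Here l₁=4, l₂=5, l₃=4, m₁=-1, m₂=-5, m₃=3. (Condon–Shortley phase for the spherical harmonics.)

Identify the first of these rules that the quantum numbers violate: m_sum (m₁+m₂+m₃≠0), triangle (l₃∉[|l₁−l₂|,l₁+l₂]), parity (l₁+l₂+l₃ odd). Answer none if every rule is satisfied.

m_sum

Σmᵢ = -3  ✗
l₃∈[|l₁−l₂|,l₁+l₂]=[1,9], have l₃=4
Σlᵢ = 13 ⇒ odd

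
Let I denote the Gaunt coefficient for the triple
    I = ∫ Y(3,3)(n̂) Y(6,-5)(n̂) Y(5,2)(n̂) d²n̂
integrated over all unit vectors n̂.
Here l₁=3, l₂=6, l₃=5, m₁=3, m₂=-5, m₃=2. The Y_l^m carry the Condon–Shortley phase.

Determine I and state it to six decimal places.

Checks pass: Σm=0; 14 even; l₃=5∈[3,9].
(2·3+1)(2·6+1)(2·5+1) = 1001
Δ: 4! 2! 8! / 15! → 1/675675
sum: t=1:−1/8640 t=2:+1/2304 t=3:−1/8640 = 7/34560
3j²(3 6 5; 0 0 0) = Δ·Π!·Σ² = 7/429  (sign -1)
sum: t=0:+1/241920 = 1/241920
3j²(3 6 5; 3 -5 2) = Δ·Π!·Σ² = 2/91  (sign -1)
combine: 4πI² = 1001·7/429·2/91 = 14/39
take √, sign +1: I = 0.16901560

0.169016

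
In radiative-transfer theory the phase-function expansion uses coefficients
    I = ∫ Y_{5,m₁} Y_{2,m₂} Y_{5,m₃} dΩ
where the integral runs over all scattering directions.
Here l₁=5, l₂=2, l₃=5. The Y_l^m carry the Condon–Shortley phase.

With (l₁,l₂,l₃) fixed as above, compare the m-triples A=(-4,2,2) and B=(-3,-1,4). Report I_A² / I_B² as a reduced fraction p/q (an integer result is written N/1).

l's match ⇒ only the (l;m) 3-j factors differ between A and B.
A: triangle coeff Δ(5,2,5) = 1/38610; Σ_t [2,2]: t=2:+1/20160 = 1/20160; (3j)²=12/715 [(5 2 5; -4 2 2)], sign=-1
B: triangle coeff Δ(5,2,5) = 1/38610; Σ_t [0,1]: t=0:+1/80640 t=1:−1/10080 = -1/11520; (3j)²=49/1430 [(5 2 5; -3 -1 4)], sign=+1
I_A²/I_B² = (12/715)/(49/1430) = 24/49

24/49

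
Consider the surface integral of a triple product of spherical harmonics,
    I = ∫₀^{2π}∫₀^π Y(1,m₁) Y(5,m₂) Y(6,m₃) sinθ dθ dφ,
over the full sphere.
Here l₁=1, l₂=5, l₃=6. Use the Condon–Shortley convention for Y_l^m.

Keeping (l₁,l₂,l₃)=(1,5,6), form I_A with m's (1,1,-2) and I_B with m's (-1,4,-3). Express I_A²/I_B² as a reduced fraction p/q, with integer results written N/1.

l's match ⇒ only the (l;m) 3-j factors differ between A and B.
A: triangle coeff Δ(1,5,6) = 1/858; Σ_t [0,0]: t=0:+1/34560 = 1/34560; (3j)²=14/429 [(1 5 6; 1 1 -2)], sign=+1
B: triangle coeff Δ(1,5,6) = 1/858; Σ_t [0,0]: t=0:+1/725760 = 1/725760; (3j)²=1/286 [(1 5 6; -1 4 -3)], sign=-1
I_A²/I_B² = (14/429)/(1/286) = 28/3

28/3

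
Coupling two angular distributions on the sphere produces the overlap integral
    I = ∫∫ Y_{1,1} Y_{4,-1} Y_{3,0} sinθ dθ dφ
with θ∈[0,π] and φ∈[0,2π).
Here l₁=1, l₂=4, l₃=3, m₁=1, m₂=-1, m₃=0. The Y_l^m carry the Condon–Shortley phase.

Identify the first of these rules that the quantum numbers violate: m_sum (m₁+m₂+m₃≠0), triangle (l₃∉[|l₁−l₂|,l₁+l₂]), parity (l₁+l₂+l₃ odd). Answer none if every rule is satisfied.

none

Σmᵢ = 0  ✓
l₃∈[|l₁−l₂|,l₁+l₂]=[3,5], have l₃=3  ✓
Σlᵢ = 8 ⇒ even  ✓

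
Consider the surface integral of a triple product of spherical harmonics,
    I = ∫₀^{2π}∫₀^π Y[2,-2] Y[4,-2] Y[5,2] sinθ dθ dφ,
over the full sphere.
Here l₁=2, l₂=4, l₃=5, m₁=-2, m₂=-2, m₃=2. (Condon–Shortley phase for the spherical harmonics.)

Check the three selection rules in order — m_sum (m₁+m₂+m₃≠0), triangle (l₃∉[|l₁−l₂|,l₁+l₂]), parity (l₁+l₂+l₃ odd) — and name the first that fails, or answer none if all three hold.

m₁+m₂+m₃ = -2 − 2 + 2 = -2  ✗
triangle: |2−4|=2 ≤ l₃=5 ≤ 2+4=6
parity: l₁+l₂+l₃ = 11 is odd

m_sum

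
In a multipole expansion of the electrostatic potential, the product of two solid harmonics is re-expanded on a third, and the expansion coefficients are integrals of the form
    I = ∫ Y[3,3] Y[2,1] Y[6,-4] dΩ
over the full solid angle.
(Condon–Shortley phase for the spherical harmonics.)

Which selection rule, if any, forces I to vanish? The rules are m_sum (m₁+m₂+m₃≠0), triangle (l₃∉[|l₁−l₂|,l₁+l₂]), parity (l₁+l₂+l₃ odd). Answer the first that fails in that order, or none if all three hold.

azimuthal sum: 3 + 1 − 4 = 0  ✓
1 ≤ 6 ≤ 5 (triangle on l)  ✗
L = 3 + 2 + 6 = 11 (odd)

triangle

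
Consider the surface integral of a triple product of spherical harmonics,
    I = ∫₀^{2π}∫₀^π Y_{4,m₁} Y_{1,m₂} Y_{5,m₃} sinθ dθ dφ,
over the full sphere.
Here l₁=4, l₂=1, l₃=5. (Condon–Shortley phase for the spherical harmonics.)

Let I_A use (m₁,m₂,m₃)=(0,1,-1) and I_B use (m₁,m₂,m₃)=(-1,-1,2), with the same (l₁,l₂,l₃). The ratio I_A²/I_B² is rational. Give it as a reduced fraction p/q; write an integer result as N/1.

l's match ⇒ only the (l;m) 3-j factors differ between A and B.
A: triangle coeff Δ(4,1,5) = 1/495; Σ_t [0,0]: t=0:+1/1152 = 1/1152; (3j)²=1/33 [(4 1 5; 0 1 -1)], sign=+1
B: triangle coeff Δ(4,1,5) = 1/495; Σ_t [0,0]: t=0:+1/1440 = 1/1440; (3j)²=7/165 [(4 1 5; -1 -1 2)], sign=-1
I_A²/I_B² = (1/33)/(7/165) = 5/7

5/7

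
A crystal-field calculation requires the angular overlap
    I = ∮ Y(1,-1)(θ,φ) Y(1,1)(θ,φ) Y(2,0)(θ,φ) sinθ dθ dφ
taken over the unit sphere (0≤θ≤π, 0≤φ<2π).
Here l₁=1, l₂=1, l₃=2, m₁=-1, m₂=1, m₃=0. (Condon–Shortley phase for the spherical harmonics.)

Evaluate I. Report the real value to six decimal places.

m-sum 0 ✓  L=4 even ✓  0≤2≤2 ✓
Π(2lᵢ+1) = 3×3×5 = 45
triangle coeff Δ(1,1,2) = 1/30
Σ_t [0,0]: t=0:+1/1 = 1/1
(3j)²=2/15 [(1 1 2; 0 0 0)], sign=+1
Σ_t [0,0]: t=0:+1/4 = 1/4
(3j)²=1/30 [(1 1 2; -1 1 0)], sign=+1
⇒ 4πI² = 1/5
I = (+1)√(1/5/(4π)) = 0.12615663

0.126157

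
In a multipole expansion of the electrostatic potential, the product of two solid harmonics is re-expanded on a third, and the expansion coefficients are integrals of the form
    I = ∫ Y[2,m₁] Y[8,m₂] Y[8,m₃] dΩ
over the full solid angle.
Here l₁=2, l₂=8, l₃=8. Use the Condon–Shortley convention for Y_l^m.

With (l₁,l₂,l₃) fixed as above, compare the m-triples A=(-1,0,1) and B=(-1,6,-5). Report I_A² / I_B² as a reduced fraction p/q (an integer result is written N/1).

12/847

Shared (l₁,l₂,l₃)=(2,8,8): N and (l;000)² cancel in I_A²/I_B².
A: Δ = 2!·2!·14!/19! = 1/348840; Racah Σ t=1..2: t=1:−1/50803200 t=2:+1/58060800 = -1/406425600; ⇒ 3j(2 8 8; -1 0 1)² = 1/3230, sgn +1
B: Δ = 2!·2!·14!/19! = 1/348840; Racah Σ t=1..2: t=1:−1/12454041600 t=2:+1/1916006400 = 1/2264371200; ⇒ 3j(2 8 8; -1 6 -5)² = 847/38760, sgn -1
I_A²/I_B² = (1/3230)/(847/38760) = 12/847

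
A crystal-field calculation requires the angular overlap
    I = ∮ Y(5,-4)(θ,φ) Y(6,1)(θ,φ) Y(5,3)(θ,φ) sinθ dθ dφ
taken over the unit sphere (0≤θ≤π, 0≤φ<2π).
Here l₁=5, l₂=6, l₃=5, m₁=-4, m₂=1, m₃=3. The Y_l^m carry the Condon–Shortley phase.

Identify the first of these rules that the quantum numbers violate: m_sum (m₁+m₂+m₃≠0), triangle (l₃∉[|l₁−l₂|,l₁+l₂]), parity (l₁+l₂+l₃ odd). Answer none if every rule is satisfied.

none

Σmᵢ = 0  ✓
l₃∈[|l₁−l₂|,l₁+l₂]=[1,11], have l₃=5  ✓
Σlᵢ = 16 ⇒ even  ✓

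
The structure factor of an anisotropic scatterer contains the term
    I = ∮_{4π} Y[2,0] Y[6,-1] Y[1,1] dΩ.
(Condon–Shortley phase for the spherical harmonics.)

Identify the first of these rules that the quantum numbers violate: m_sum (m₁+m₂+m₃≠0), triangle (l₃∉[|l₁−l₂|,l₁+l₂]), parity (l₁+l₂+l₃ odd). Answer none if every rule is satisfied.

triangle

azimuthal sum: 0 − 1 + 1 = 0  ✓
4 ≤ 1 ≤ 8 (triangle on l)  ✗
L = 2 + 6 + 1 = 9 (odd)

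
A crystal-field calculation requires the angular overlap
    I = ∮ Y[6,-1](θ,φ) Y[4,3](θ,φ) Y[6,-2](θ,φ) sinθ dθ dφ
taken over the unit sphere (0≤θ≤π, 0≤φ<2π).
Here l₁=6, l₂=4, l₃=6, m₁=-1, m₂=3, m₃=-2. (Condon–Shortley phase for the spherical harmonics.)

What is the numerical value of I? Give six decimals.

-0.039511

Checks pass: Σm=0; 16 even; l₃=6∈[2,10].
(2·6+1)(2·4+1)(2·6+1) = 1521
Δ: 4! 8! 4! / 17! → 1/15315300
sum: t=0:+1/829440 t=1:−1/25920 t=2:+1/9216 t=3:−1/25920 t=4:+1/829440 = 7/207360
3j²(6 4 6; 0 0 0) = Δ·Π!·Σ² = 28/2431  (sign +1)
sum: t=3:−1/82944 t=4:+1/103680 = -1/414720
3j²(6 4 6; -1 3 -2) = Δ·Π!·Σ² = 49/43758  (sign -1)
combine: 4πI² = 1521·28/2431·49/43758 = 686/34969
take √, sign -1: I = -0.03951077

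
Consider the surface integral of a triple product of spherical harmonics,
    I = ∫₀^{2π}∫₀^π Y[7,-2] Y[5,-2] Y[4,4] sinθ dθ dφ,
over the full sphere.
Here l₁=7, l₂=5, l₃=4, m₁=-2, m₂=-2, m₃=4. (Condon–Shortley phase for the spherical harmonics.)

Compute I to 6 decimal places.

Rules hold: Σm=0, L=16 even, 2≤4≤12.
N = 15·11·9 = 1485
Δ = 8!·6!·2!/17! = 1/6126120
Racah Σ t=3..5: t=3:−1/69120 t=4:+1/20736 t=5:−1/69120 = 1/51840
⇒ 3j(7 5 4; 0 0 0)² = 280/21879, sgn +1
Racah Σ t=3..3: t=3:−1/1036800 = -1/1036800
⇒ 3j(7 5 4; -2 -2 4)² = 98/12155, sgn -1
4πI² = N·(3j₀)²·(3jₘ)² = 82320/537251
I = -1·√(0.153224/4π) = -0.11042290

-0.110423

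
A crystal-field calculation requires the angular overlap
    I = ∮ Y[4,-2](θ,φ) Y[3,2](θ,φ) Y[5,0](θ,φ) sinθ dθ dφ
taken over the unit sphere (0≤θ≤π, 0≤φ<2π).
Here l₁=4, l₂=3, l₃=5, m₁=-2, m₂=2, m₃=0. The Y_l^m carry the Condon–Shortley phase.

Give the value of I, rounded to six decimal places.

-0.171327

Rules hold: Σm=0, L=12 even, 1≤5≤7.
N = 9·7·11 = 693
Δ = 2!·6!·4!/13! = 1/180180
Racah Σ t=0..2: t=0:+1/576 t=1:−1/144 t=2:+1/576 = -1/288
⇒ 3j(4 3 5; 0 0 0)² = 20/1001, sgn +1
Racah Σ t=1..2: t=1:−1/2880 t=2:+1/576 = 1/720
⇒ 3j(4 3 5; -2 2 0)² = 80/3003, sgn -1
4πI² = N·(3j₀)²·(3jₘ)² = 4800/13013
I = -1·√(0.368862/4π) = -0.17132746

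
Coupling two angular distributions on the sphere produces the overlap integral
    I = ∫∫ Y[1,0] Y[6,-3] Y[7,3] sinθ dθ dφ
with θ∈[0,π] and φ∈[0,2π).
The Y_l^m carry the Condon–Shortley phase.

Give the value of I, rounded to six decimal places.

-0.221293

Checks pass: Σm=0; 14 even; l₃=7∈[5,7].
(2·1+1)(2·6+1)(2·7+1) = 585
Δ: 0! 2! 12! / 15! → 1/1365
sum: t=0:+1/518400 = 1/518400
3j²(1 6 7; 0 0 0) = Δ·Π!·Σ² = 7/195  (sign -1)
sum: t=0:+1/2177280 = 1/2177280
3j²(1 6 7; 0 -3 3) = Δ·Π!·Σ² = 8/273  (sign +1)
combine: 4πI² = 585·7/195·8/273 = 8/13
take √, sign -1: I = -0.22129336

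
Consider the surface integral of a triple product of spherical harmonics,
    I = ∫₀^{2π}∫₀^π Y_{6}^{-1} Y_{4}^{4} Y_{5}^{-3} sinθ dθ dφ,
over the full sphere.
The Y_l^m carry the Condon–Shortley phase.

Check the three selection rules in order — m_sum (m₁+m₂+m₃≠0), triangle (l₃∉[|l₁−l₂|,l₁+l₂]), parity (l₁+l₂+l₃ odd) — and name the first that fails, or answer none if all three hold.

azimuthal sum: -1 + 4 − 3 = 0  ✓
2 ≤ 5 ≤ 10 (triangle on l)  ✓
L = 6 + 4 + 5 = 15 (odd)  ✗

parity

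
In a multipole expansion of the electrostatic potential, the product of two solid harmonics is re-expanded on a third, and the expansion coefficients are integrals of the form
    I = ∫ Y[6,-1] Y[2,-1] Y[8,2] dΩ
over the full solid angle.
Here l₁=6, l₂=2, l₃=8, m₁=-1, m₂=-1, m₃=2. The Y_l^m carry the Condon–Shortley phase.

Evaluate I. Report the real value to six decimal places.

0.227709

Rules hold: Σm=0, L=16 even, 4≤8≤8.
N = 13·5·17 = 1105
Δ = 0!·12!·4!/17! = 1/30940
Racah Σ t=0..0: t=0:+1/2073600 = 1/2073600
⇒ 3j(6 2 8; 0 0 0)² = 28/1105, sgn +1
Racah Σ t=0..0: t=0:+1/3628800 = 1/3628800
⇒ 3j(6 2 8; -1 -1 2)² = 36/1547, sgn +1
4πI² = N·(3j₀)²·(3jₘ)² = 144/221
I = +1·√(0.651584/4π) = 0.22770899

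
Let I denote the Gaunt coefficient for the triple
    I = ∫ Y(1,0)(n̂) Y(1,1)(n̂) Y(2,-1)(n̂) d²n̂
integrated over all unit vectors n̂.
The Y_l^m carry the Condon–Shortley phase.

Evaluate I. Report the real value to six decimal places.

-0.218510

Rules hold: Σm=0, L=4 even, 0≤2≤2.
N = 3·3·5 = 45
Δ = 0!·2!·2!/5! = 1/30
Racah Σ t=0..0: t=0:+1/1 = 1/1
⇒ 3j(1 1 2; 0 0 0)² = 2/15, sgn +1
Racah Σ t=0..0: t=0:+1/2 = 1/2
⇒ 3j(1 1 2; 0 1 -1)² = 1/10, sgn -1
4πI² = N·(3j₀)²·(3jₘ)² = 3/5
I = -1·√(0.6/4π) = -0.21850969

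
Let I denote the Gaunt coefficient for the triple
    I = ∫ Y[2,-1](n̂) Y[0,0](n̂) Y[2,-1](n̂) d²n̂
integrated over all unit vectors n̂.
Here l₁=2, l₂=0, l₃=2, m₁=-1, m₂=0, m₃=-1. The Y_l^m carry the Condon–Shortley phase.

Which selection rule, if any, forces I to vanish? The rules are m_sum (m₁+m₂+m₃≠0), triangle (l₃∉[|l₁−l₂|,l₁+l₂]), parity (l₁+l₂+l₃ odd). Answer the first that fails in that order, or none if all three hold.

Σmᵢ = -2  ✗
l₃∈[|l₁−l₂|,l₁+l₂]=[2,2], have l₃=2
Σlᵢ = 4 ⇒ even

m_sum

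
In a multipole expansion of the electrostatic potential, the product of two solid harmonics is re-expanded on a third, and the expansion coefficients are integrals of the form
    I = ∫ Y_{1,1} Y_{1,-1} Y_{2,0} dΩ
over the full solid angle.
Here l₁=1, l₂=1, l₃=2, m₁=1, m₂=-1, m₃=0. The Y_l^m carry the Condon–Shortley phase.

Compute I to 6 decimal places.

0.126157

Checks pass: Σm=0; 4 even; l₃=2∈[0,2].
(2·1+1)(2·1+1)(2·2+1) = 45
Δ: 0! 2! 2! / 5! → 1/30
sum: t=0:+1/1 = 1/1
3j²(1 1 2; 0 0 0) = Δ·Π!·Σ² = 2/15  (sign +1)
sum: t=0:+1/4 = 1/4
3j²(1 1 2; 1 -1 0) = Δ·Π!·Σ² = 1/30  (sign +1)
combine: 4πI² = 45·2/15·1/30 = 1/5
take √, sign +1: I = 0.12615663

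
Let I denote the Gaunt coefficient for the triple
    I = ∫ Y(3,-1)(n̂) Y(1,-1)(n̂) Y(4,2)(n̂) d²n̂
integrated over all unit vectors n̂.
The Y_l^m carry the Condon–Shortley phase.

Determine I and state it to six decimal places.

m-sum 0 ✓  L=8 even ✓  2≤4≤4 ✓
Π(2lᵢ+1) = 7×3×9 = 189
triangle coeff Δ(3,1,4) = 1/252
Σ_t [0,0]: t=0:+1/36 = 1/36
(3j)²=4/63 [(3 1 4; 0 0 0)], sign=+1
Σ_t [0,0]: t=0:+1/96 = 1/96
(3j)²=5/84 [(3 1 4; -1 -1 2)], sign=+1
⇒ 4πI² = 5/7
I = (+1)√(5/7/(4π)) = 0.23841361

0.238414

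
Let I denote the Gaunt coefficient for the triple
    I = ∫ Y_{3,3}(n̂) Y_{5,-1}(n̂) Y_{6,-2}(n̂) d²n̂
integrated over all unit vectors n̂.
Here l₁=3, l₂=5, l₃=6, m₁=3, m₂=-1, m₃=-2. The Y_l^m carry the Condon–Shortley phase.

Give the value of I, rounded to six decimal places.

Rules hold: Σm=0, L=14 even, 2≤6≤8.
N = 7·11·13 = 1001
Δ = 2!·4!·8!/15! = 1/675675
Racah Σ t=0..2: t=0:+1/8640 t=1:−1/2304 t=2:+1/8640 = -7/34560
⇒ 3j(3 5 6; 0 0 0)² = 7/429, sgn -1
Racah Σ t=0..0: t=0:+1/27648 = 1/27648
⇒ 3j(3 5 6; 3 -1 -2)² = 10/429, sgn +1
4πI² = N·(3j₀)²·(3jₘ)² = 490/1287
I = -1·√(0.38073/4π) = -0.17406195

-0.174062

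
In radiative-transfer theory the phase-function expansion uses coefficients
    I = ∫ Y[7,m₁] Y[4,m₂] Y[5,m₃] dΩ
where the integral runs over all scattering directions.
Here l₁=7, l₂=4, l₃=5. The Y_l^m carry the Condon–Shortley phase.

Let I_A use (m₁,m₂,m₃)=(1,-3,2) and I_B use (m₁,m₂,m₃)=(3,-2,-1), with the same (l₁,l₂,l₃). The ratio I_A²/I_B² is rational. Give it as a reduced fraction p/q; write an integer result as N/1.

Shared (l₁,l₂,l₃)=(7,4,5): N and (l;000)² cancel in I_A²/I_B².
A: Δ = 6!·8!·2!/17! = 1/6126120; Racah Σ t=0..1: t=0:+1/1036800 t=1:−1/172800 = -1/207360; ⇒ 3j(7 4 5; 1 -3 2)² = 245/14586, sgn +1
B: Δ = 6!·8!·2!/17! = 1/6126120; Racah Σ t=0..2: t=0:+1/829440 t=1:−1/86400 t=2:+1/138240 = -13/4147200; ⇒ 3j(7 4 5; 3 -2 -1)² = 13/3740, sgn -1
I_A²/I_B² = (245/14586)/(13/3740) = 2450/507

2450/507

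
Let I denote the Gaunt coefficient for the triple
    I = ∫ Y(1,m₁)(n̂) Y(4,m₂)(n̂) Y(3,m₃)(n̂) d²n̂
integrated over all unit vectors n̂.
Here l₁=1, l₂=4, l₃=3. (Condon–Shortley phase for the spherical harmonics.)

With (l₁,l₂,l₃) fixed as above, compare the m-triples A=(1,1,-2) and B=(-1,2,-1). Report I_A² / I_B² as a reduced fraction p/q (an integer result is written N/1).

1/5

l's match ⇒ only the (l;m) 3-j factors differ between A and B.
A: triangle coeff Δ(1,4,3) = 1/252; Σ_t [0,0]: t=0:+1/240 = 1/240; (3j)²=1/84 [(1 4 3; 1 1 -2)], sign=-1
B: triangle coeff Δ(1,4,3) = 1/252; Σ_t [2,2]: t=2:+1/96 = 1/96; (3j)²=5/84 [(1 4 3; -1 2 -1)], sign=+1
I_A²/I_B² = (1/84)/(5/84) = 1/5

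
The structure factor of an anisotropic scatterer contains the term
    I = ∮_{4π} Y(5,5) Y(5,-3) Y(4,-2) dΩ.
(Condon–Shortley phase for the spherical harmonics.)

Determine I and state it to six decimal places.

Checks pass: Σm=0; 14 even; l₃=4∈[0,10].
(2·5+1)(2·5+1)(2·4+1) = 1089
Δ: 6! 4! 4! / 15! → 1/3153150
sum: t=1:−1/69120 t=2:+1/1728 t=3:−1/576 t=4:+1/1728 t=5:−1/69120 = -7/11520
3j²(5 5 4; 0 0 0) = Δ·Π!·Σ² = 2/143  (sign -1)
sum: t=0:+1/69120 = 1/69120
3j²(5 5 4; 5 -3 -2) = Δ·Π!·Σ² = 4/143  (sign +1)
combine: 4πI² = 1089·2/143·4/143 = 72/169
take √, sign -1: I = -0.18412721

-0.184127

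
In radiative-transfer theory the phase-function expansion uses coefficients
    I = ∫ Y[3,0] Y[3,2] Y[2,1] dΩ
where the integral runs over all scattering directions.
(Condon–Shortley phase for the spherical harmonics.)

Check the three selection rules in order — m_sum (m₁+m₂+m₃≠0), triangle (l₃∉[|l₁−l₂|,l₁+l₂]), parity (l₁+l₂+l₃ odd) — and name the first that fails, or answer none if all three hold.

m_sum

m₁+m₂+m₃ = 0 + 2 + 1 = 3  ✗
triangle: |3−3|=0 ≤ l₃=2 ≤ 3+3=6
parity: l₁+l₂+l₃ = 8 is even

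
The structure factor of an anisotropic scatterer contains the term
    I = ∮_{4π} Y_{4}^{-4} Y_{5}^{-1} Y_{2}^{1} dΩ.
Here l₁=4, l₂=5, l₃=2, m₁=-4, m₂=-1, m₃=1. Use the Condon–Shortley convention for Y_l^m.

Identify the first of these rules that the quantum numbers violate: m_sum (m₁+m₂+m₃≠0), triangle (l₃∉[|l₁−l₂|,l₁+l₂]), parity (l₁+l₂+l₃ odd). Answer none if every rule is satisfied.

m_sum

azimuthal sum: -4 − 1 + 1 = -4  ✗
1 ≤ 2 ≤ 9 (triangle on l)
L = 4 + 5 + 2 = 11 (odd)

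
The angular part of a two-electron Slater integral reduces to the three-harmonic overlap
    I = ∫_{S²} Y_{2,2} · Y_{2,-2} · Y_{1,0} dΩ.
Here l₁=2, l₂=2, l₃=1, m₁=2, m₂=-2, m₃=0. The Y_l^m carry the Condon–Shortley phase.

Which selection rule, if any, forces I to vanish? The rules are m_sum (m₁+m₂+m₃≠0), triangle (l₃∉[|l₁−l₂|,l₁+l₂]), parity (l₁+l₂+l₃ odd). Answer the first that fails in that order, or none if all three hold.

parity

azimuthal sum: 2 − 2 + 0 = 0  ✓
0 ≤ 1 ≤ 4 (triangle on l)  ✓
L = 2 + 2 + 1 = 5 (odd)  ✗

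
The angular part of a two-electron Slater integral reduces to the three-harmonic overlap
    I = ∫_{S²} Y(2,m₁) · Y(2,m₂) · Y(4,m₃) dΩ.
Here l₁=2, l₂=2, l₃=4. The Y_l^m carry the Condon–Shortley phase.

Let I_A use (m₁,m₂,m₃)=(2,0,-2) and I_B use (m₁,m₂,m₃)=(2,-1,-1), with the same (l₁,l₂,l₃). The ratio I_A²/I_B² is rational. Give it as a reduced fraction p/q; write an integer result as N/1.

Shared (l₁,l₂,l₃)=(2,2,4): N and (l;000)² cancel in I_A²/I_B².
A: Δ = 0!·4!·4!/9! = 1/630; Racah Σ t=0..0: t=0:+1/96 = 1/96; ⇒ 3j(2 2 4; 2 0 -2)² = 1/42, sgn +1
B: Δ = 0!·4!·4!/9! = 1/630; Racah Σ t=0..0: t=0:+1/144 = 1/144; ⇒ 3j(2 2 4; 2 -1 -1)² = 1/126, sgn -1
I_A²/I_B² = (1/42)/(1/126) = 3/1

3/1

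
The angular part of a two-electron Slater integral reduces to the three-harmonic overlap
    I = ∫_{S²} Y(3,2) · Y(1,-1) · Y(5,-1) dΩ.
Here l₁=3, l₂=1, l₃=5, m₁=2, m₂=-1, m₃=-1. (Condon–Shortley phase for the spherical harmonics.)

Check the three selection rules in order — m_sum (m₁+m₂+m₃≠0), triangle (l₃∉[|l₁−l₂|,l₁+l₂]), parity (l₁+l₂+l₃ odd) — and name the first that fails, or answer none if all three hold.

triangle

Σmᵢ = 0  ✓
l₃∈[|l₁−l₂|,l₁+l₂]=[2,4], have l₃=5  ✗
Σlᵢ = 9 ⇒ odd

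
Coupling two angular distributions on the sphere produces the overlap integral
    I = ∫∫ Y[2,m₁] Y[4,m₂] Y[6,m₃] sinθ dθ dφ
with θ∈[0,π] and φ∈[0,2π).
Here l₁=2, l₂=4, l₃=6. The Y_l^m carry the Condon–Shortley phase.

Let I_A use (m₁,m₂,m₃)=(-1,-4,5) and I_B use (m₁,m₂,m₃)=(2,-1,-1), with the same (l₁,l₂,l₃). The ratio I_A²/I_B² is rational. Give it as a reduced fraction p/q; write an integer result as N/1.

Shared (l₁,l₂,l₃)=(2,4,6): N and (l;000)² cancel in I_A²/I_B².
A: Δ = 0!·4!·8!/13! = 1/6435; Racah Σ t=0..0: t=0:+1/241920 = 1/241920; ⇒ 3j(2 4 6; -1 -4 5)² = 1/39, sgn -1
B: Δ = 0!·4!·8!/13! = 1/6435; Racah Σ t=0..0: t=0:+1/17280 = 1/17280; ⇒ 3j(2 4 6; 2 -1 -1)² = 7/1287, sgn -1
I_A²/I_B² = (1/39)/(7/1287) = 33/7

33/7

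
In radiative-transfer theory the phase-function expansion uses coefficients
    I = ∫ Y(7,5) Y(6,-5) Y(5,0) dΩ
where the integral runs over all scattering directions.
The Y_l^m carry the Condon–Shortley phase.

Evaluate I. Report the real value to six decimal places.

m-sum 0 ✓  L=18 even ✓  1≤5≤13 ✓
Π(2lᵢ+1) = 15×13×11 = 2145
triangle coeff Δ(7,6,5) = 1/174594420
Σ_t [2,6]: t=2:+1/4147200 t=3:−1/207360 t=4:+1/82944 t=5:−1/207360 t=6:+1/4147200 = 1/345600
(3j)²=420/46189 [(7 6 5; 0 0 0)], sign=-1
Σ_t [0,1]: t=0:+1/11612160 t=1:−1/14515200 = 1/58060800
(3j)²=55/58786 [(7 6 5; 5 -5 0)], sign=-1
⇒ 4πI² = 24750/1356277
I = (+1)√(24750/1356277/(4π)) = 0.03810733

0.038107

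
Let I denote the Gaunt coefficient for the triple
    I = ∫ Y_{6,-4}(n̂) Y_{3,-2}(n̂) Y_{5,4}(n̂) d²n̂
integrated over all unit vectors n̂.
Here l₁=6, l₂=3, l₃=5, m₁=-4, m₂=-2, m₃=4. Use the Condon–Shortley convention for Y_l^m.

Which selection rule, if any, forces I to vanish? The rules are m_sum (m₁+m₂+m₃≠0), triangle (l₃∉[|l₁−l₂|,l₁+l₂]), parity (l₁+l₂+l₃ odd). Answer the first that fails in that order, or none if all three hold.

m_sum

azimuthal sum: -4 − 2 + 4 = -2  ✗
3 ≤ 5 ≤ 9 (triangle on l)
L = 6 + 3 + 5 = 14 (even)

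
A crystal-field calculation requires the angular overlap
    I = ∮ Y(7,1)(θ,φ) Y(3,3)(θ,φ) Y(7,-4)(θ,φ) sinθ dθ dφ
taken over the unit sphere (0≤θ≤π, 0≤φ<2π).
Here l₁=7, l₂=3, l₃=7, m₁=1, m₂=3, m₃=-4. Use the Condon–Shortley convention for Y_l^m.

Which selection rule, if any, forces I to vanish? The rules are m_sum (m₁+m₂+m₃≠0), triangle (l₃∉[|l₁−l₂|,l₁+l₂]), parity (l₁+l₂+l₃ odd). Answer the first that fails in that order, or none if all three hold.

parity

azimuthal sum: 1 + 3 − 4 = 0  ✓
4 ≤ 7 ≤ 10 (triangle on l)  ✓
L = 7 + 3 + 7 = 17 (odd)  ✗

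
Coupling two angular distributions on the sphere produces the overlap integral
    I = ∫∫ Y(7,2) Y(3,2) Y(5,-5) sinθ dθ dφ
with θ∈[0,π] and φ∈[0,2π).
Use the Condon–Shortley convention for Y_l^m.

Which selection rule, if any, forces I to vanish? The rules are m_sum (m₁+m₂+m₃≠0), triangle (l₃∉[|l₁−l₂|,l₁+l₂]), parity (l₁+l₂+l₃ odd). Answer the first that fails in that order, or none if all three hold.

m₁+m₂+m₃ = 2 + 2 − 5 = -1  ✗
triangle: |7−3|=4 ≤ l₃=5 ≤ 7+3=10
parity: l₁+l₂+l₃ = 15 is odd

m_sum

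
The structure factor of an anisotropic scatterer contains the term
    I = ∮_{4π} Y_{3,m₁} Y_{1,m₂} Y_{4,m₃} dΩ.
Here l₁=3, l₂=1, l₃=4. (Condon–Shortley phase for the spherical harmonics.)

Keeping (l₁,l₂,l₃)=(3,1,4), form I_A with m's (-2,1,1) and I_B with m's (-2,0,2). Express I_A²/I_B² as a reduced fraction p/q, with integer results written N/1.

1/4

l's match ⇒ only the (l;m) 3-j factors differ between A and B.
A: triangle coeff Δ(3,1,4) = 1/252; Σ_t [0,0]: t=0:+1/240 = 1/240; (3j)²=1/84 [(3 1 4; -2 1 1)], sign=-1
B: triangle coeff Δ(3,1,4) = 1/252; Σ_t [0,0]: t=0:+1/120 = 1/120; (3j)²=1/21 [(3 1 4; -2 0 2)], sign=+1
I_A²/I_B² = (1/84)/(1/21) = 1/4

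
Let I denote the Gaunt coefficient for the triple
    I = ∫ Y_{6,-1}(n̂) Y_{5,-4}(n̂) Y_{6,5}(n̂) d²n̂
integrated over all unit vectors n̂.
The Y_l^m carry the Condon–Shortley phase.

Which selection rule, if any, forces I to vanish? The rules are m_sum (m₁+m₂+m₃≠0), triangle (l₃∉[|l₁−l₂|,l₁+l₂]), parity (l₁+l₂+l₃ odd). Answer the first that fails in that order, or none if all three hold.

parity

azimuthal sum: -1 − 4 + 5 = 0  ✓
1 ≤ 6 ≤ 11 (triangle on l)  ✓
L = 6 + 5 + 6 = 17 (odd)  ✗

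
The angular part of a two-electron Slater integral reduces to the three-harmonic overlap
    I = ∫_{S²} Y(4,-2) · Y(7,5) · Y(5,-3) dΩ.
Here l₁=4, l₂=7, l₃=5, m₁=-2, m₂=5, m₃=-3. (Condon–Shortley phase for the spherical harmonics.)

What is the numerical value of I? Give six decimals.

Checks pass: Σm=0; 16 even; l₃=5∈[3,11].
(2·4+1)(2·7+1)(2·5+1) = 1485
Δ: 6! 2! 8! / 17! → 1/6126120
sum: t=2:+1/69120 t=3:−1/20736 t=4:+1/69120 = -1/51840
3j²(4 7 5; 0 0 0) = Δ·Π!·Σ² = 280/21879  (sign +1)
sum: t=4:+1/3870720 t=5:−1/604800 t=6:+1/2073600 = -53/58060800
3j²(4 7 5; -2 5 -3) = Δ·Π!·Σ² = 2809/185640  (sign -1)
combine: 4πI² = 1485·280/21879·2809/185640 = 14045/48841
take √, sign -1: I = -0.15127378

-0.151274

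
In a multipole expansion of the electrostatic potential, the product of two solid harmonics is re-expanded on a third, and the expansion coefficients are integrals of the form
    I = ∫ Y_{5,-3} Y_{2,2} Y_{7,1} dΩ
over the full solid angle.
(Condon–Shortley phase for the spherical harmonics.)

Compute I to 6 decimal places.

-0.043890

m-sum 0 ✓  L=14 even ✓  3≤7≤7 ✓
Π(2lᵢ+1) = 11×5×15 = 825
triangle coeff Δ(5,2,7) = 1/15015
Σ_t [0,0]: t=0:+1/57600 = 1/57600
(3j)²=21/715 [(5 2 7; 0 0 0)], sign=-1
Σ_t [0,0]: t=0:+1/1935360 = 1/1935360
(3j)²=1/1001 [(5 2 7; -3 2 1)], sign=+1
⇒ 4πI² = 45/1859
I = (-1)√(45/1859/(4π)) = -0.04388960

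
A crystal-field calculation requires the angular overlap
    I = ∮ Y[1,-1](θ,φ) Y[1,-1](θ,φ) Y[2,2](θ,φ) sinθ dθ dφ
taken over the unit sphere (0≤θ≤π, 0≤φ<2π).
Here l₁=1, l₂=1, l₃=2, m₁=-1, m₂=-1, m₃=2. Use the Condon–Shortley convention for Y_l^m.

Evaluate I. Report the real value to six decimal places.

m-sum 0 ✓  L=4 even ✓  0≤2≤2 ✓
Π(2lᵢ+1) = 3×3×5 = 45
triangle coeff Δ(1,1,2) = 1/30
Σ_t [0,0]: t=0:+1/1 = 1/1
(3j)²=2/15 [(1 1 2; 0 0 0)], sign=+1
Σ_t [0,0]: t=0:+1/4 = 1/4
(3j)²=1/5 [(1 1 2; -1 -1 2)], sign=+1
⇒ 4πI² = 6/5
I = (+1)√(6/5/(4π)) = 0.30901936

0.309019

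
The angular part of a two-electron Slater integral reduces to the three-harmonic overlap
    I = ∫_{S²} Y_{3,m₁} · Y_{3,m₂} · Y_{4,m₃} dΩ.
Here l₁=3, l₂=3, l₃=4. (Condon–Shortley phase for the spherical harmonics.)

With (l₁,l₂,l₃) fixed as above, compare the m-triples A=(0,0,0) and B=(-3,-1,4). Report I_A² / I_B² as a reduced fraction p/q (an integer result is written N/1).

Same 3,3,4: normalisation and zero-m 3j drop out of the ratio.
A: Δ: 2! 4! 4! / 11! → 1/34650; sum: t=0:+1/72 t=1:−1/16 t=2:+1/72 = -5/144; 3j²(3 3 4; 0 0 0) = Δ·Π!·Σ² = 2/77  (sign -1)
B: Δ: 2! 4! 4! / 11! → 1/34650; sum: t=2:+1/1152 = 1/1152; 3j²(3 3 4; -3 -1 4) = Δ·Π!·Σ² = 1/33  (sign +1)
I_A²/I_B² = (2/77)/(1/33) = 6/7

6/7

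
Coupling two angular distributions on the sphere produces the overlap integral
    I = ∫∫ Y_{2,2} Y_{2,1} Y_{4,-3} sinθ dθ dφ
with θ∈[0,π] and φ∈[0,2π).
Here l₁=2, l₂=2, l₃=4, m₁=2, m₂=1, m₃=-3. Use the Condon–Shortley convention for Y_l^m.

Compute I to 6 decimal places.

-0.238414

Rules hold: Σm=0, L=8 even, 0≤4≤4.
N = 5·5·9 = 225
Δ = 0!·4!·4!/9! = 1/630
Racah Σ t=0..0: t=0:+1/16 = 1/16
⇒ 3j(2 2 4; 0 0 0)² = 2/35, sgn +1
Racah Σ t=0..0: t=0:+1/144 = 1/144
⇒ 3j(2 2 4; 2 1 -3)² = 1/18, sgn -1
4πI² = N·(3j₀)²·(3jₘ)² = 5/7
I = -1·√(0.714286/4π) = -0.23841361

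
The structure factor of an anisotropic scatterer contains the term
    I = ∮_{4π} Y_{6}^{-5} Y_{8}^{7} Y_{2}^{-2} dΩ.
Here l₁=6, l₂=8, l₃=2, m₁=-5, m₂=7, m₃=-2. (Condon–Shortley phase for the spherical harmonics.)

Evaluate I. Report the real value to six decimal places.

Checks pass: Σm=0; 16 even; l₃=2∈[2,14].
(2·6+1)(2·8+1)(2·2+1) = 1105
Δ: 12! 0! 4! / 17! → 1/30940
sum: t=6:+1/2073600 = 1/2073600
3j²(6 8 2; 0 0 0) = Δ·Π!·Σ² = 28/1105  (sign +1)
sum: t=11:−1/958003200 = -1/958003200
3j²(6 8 2; -5 7 -2) = Δ·Π!·Σ² = 3/68  (sign -1)
combine: 4πI² = 1105·28/1105·3/68 = 21/17
take √, sign -1: I = -0.31353083

-0.313531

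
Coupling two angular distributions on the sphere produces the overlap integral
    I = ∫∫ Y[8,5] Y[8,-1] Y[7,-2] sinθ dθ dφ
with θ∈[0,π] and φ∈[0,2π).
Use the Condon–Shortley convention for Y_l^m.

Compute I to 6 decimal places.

0.000000

Σmᵢ = 2 ≠ 0, so the φ-integral vanishes; I = 0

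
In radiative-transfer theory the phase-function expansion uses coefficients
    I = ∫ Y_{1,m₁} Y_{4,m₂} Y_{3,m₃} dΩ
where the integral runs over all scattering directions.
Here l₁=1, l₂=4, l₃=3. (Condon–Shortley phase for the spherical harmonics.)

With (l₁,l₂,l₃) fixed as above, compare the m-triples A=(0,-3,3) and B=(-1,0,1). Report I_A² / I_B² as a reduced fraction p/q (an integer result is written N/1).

Shared (l₁,l₂,l₃)=(1,4,3): N and (l;000)² cancel in I_A²/I_B².
A: Δ = 2!·0!·6!/9! = 1/252; Racah Σ t=1..1: t=1:−1/720 = -1/720; ⇒ 3j(1 4 3; 0 -3 3)² = 1/36, sgn -1
B: Δ = 2!·0!·6!/9! = 1/252; Racah Σ t=2..2: t=2:+1/96 = 1/96; ⇒ 3j(1 4 3; -1 0 1)² = 1/42, sgn +1
I_A²/I_B² = (1/36)/(1/42) = 7/6

7/6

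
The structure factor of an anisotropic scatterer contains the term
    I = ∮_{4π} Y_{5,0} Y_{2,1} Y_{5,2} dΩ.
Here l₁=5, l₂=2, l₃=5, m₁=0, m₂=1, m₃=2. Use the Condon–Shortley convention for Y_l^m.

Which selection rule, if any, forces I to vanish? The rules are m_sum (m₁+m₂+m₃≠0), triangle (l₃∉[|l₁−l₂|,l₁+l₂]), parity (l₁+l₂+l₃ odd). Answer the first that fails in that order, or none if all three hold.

m_sum

azimuthal sum: 0 + 1 + 2 = 3  ✗
3 ≤ 5 ≤ 7 (triangle on l)
L = 5 + 2 + 5 = 12 (even)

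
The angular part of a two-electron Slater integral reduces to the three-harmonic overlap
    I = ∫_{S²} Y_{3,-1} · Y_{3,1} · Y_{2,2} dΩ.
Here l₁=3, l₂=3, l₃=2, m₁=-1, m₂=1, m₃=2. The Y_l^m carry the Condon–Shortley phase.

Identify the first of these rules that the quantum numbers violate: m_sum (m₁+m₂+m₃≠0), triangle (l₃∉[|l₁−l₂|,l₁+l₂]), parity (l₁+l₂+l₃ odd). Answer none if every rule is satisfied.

Σmᵢ = 2  ✗
l₃∈[|l₁−l₂|,l₁+l₂]=[0,6], have l₃=2
Σlᵢ = 8 ⇒ even

m_sum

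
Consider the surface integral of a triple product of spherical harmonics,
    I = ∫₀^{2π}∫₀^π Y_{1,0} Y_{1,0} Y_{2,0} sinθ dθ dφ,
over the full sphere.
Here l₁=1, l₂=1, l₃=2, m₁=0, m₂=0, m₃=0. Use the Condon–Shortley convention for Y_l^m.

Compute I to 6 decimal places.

m-sum 0 ✓  L=4 even ✓  0≤2≤2 ✓
Π(2lᵢ+1) = 3×3×5 = 45
triangle coeff Δ(1,1,2) = 1/30
Σ_t [0,0]: t=0:+1/1 = 1/1
(3j)²=2/15 [(1 1 2; 0 0 0)], sign=+1
(m-triple is (0,0,0) — same symbol as above.)
⇒ 4πI² = 4/5
I = (+1)√(4/5/(4π)) = 0.25231325

0.252313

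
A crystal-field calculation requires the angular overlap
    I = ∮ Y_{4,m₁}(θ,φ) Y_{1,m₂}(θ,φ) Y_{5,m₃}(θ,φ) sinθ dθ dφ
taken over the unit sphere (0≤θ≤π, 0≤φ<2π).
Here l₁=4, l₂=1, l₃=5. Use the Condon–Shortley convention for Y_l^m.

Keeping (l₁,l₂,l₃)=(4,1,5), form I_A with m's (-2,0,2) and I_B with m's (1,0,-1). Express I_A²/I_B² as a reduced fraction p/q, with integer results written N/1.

7/8

Shared (l₁,l₂,l₃)=(4,1,5): N and (l;000)² cancel in I_A²/I_B².
A: Δ = 0!·8!·2!/11! = 1/495; Racah Σ t=0..0: t=0:+1/1440 = 1/1440; ⇒ 3j(4 1 5; -2 0 2)² = 7/165, sgn -1
B: Δ = 0!·8!·2!/11! = 1/495; Racah Σ t=0..0: t=0:+1/720 = 1/720; ⇒ 3j(4 1 5; 1 0 -1)² = 8/165, sgn +1
I_A²/I_B² = (7/165)/(8/165) = 7/8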